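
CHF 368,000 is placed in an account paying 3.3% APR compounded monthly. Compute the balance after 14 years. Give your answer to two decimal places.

CHF 583,736.01

With 12 periods per year: i = 0.00275, n = 168.
FV = 368,000 × (1 + 0.00275)^168 = 583,736.0143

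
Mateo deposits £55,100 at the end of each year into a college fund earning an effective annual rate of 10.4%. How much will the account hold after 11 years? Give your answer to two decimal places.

£1,043,371.04

FV = 55100 × [(1+0.104)^11 − 1] / 0.104 = 55100 × 18.935954 = 1,043,371.0411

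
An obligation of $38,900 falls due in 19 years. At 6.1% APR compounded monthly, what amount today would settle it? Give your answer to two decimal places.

$12,242.70

Periodic rate i = 0.061/12 = 0.00508333; n = 19 × 12 = 228 periods.
Discount factor = (1+0.00508333)^(−228) = 0.314722; PV = 38,900 × 0.314722 = 12,242.7031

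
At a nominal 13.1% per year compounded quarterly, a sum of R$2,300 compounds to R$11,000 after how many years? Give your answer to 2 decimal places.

Periodic rate i = 0.131/4 = 0.03275.
(1+i)^n = 11000/2300 = 4.78261, so n = ln 4.78261 / ln 1.03275 = 48.5641 quarters
= 48.5641/4 years

12.14 years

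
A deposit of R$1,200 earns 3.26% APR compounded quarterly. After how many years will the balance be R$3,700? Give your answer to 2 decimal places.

34.68 years

Periodic rate i = 0.0326/4 = 0.00815.
n = ln(3700/1200) / ln(1+0.00815) = ln(3.08333) / 0.008117 = 138.7231 quarters
= 138.7231/4 years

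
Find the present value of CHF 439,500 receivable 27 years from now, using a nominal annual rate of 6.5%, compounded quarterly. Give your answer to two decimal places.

CHF 77,072.34

i = 0.065/4 = 0.01625 per quarter; n = 27·4 = 108.
Discount factor = (1+0.01625)^(−108) = 0.175364; PV = 439,500 × 0.175364 = 77,072.3410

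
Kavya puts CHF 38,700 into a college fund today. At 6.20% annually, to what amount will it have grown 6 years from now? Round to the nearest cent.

CHF 55,521.10

38,700 × (1+0.062)^6 = 38,700 × 1.434654 = 55,521.1005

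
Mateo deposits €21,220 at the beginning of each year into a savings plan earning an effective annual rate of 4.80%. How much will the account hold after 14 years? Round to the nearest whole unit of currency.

Accumulation factor s(14|0.048) × (1+i) = 20.256577; FV = 21220 × 20.256577 = 429,844.5676
Payments are at the start of each period, so multiply by (1+i).

€429,845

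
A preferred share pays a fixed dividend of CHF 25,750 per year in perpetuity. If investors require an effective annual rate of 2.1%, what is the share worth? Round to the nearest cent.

PV = C/r = 25750/0.021 = 1,226,190.4762

CHF 1,226,190.48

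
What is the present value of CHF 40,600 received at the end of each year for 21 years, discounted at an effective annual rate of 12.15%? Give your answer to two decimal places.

CHF 304,084.20

PV = PMT · [1 − (1+i)^(−n)] / i = 40600 · 7.489759 = 304,084.1981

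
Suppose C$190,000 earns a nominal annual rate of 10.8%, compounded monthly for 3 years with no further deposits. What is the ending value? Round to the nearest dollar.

C$262,323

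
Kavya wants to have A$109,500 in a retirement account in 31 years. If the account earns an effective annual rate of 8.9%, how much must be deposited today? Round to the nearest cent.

PV = FV·(1+i)^(−n) = 109,500 × 0.071144 = 7,790.2222

A$7,790.22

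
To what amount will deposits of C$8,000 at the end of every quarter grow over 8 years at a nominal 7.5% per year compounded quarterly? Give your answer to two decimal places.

C$346,463.49

Periodic rate i = 0.075/4 = 0.01875; n = 8 × 4 = 32 periods.
Accumulation factor s(32|0.01875) = 43.307936; FV = 8000 × 43.307936 = 346,463.4850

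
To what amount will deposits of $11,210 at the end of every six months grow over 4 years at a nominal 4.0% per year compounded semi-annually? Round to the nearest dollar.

With 2 periods per year: i = 0.02, n = 8.
FV = PMT · [(1+i)^n − 1] / i = 11210 · 8.582969 = 96,215.0831

$96,215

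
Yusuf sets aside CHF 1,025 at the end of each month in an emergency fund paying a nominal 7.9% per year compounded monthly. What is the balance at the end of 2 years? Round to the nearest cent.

CHF 26,555.53

i = 0.079/12 = 0.00658333 per month; n = 2·12 = 24.
Accumulation factor s(24|0.00658333) = 25.907834; FV = 1025 × 25.907834 = 26,555.5300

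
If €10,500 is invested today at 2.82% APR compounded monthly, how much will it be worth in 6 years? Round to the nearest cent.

€12,433.28

Periodic rate i = 0.0282/12 = 0.00235; n = 6 × 12 = 72 periods.
FV = 10,500 × (1 + 0.00235)^72 = 12,433.2801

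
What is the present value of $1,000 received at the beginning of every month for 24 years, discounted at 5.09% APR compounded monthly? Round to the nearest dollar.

$166,790

With 12 periods per year: i = 0.00424167, n = 288.
PV = PMT · [1 − (1+i)^(−n)] / i × (1+i) = 1000 · 166.789979 = 166,789.9794
(Beginning-of-period payments → annuity-due factor ×(1+i).)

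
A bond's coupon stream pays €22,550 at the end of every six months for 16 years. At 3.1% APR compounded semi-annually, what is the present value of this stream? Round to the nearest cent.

€565,520.55

i = 0.031/2 = 0.0155 per half-year; n = 16·2 = 32.
PV = 22550 × [1 − (1+0.0155)^(−32)] / 0.0155 = 22550 × 25.078517 = 565,520.5505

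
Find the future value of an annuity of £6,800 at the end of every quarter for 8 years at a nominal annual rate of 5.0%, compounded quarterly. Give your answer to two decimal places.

£265,543.00

i = 0.05/4 = 0.0125 per quarter; n = 8·4 = 32.
FV = 6800 × [(1+0.0125)^32 − 1] / 0.0125 = 6800 × 39.050441 = 265,542.9967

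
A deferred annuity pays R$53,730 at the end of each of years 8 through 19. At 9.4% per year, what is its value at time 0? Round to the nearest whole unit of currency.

Value one period before first payment (t=7): 53730 × [1 − (1+0.094)^(−12)] / 0.094 = 53730 × 7.018667 = 377,112.9785
Discount back 7 years: 377,112.9785 × (1+0.094)^(−7) = 377,112.9785 × 0.533186 = 201,071.3645

R$201,071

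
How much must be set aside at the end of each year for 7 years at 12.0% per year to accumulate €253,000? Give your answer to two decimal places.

€25,076.79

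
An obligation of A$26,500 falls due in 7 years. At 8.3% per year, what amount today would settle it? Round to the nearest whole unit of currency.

Discount factor = (1+0.083)^(−7) = 0.572270; PV = 26,500 × 0.572270 = 15,165.1489

A$15,165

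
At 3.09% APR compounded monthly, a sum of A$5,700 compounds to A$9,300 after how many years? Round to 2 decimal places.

15.86 years

Periodic rate i = 0.0309/12 = 0.002575.
(1+i)^n = 9300/5700 = 1.63158, so n = ln 1.63158 / ln 1.00257 = 190.3605 months
= 190.3605/12 years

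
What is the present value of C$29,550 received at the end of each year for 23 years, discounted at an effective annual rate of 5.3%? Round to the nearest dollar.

C$387,555

PV = 29550 × [1 − (1+0.053)^(−23)] / 0.053 = 29550 × 13.115226 = 387,554.9370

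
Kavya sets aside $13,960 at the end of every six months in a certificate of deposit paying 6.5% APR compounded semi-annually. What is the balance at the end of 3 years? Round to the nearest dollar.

$90,868

Periodic rate i = 0.065/2 = 0.0325; n = 3 × 2 = 6 periods.
Accumulation factor s(6|0.0325) = 6.509147; FV = 13960 × 6.509147 = 90,867.6873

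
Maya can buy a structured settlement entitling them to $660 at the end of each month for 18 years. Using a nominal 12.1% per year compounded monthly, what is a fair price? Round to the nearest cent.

Periodic rate i = 0.121/12 = 0.0100833; n = 18 × 12 = 216 periods.
PV = PMT · [1 − (1+i)^(−n)] / i = 660 · 87.817183 = 57,959.3409

$57,959.34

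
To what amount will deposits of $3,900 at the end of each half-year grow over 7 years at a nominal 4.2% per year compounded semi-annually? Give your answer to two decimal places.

$62,716.67

With 2 periods per year: i = 0.021, n = 14.
FV = PMT · [(1+i)^n − 1] / i = 3900 · 16.081196 = 62,716.6651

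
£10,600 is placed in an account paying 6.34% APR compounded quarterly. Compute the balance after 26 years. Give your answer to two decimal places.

Periodic rate i = 0.0634/4 = 0.01585; n = 26 × 4 = 104 periods.
10,600 × (1+0.01585)^104 = 10,600 × 5.131884 = 54,397.9707

£54,397.97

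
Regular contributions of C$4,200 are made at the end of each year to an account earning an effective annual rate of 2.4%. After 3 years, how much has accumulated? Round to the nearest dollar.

FV = 4200 × [(1+0.024)^3 − 1] / 0.024 = 4200 × 3.072576 = 12,904.8192

C$12,905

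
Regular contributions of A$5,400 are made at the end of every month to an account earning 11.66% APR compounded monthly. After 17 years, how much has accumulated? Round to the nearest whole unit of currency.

A$3,439,831

i = 0.1166/12 = 0.00971667 per month; n = 17·12 = 204.
Accumulation factor s(204|0.00971667) = 637.005769; FV = 5400 × 637.005769 = 3,439,831.1506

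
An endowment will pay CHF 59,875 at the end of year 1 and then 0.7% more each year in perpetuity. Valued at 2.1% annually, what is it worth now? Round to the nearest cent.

PV = PMT / (i − g) = 59875 / (0.021 − 0.007) = 59875 / 0.014000 = 4,276,785.7143

CHF 4,276,785.71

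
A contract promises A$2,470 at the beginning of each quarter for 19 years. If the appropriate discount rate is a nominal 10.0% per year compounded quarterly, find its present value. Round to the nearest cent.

i = 0.1/4 = 0.025 per quarter; n = 19·4 = 76.
PV = PMT · [1 − (1+i)^(−n)] / i × (1+i) = 2470 · 34.722740 = 85,765.1689
Payments are at the start of each period, so multiply by (1+i).

A$85,765.17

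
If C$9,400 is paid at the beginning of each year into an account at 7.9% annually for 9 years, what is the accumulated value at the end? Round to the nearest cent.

C$126,128.73

FV = 9400 × [(1+0.079)^9 − 1] / 0.079 × (1+i) = 9400 × 13.417950 = 126,128.7285
(Beginning-of-period payments → annuity-due factor ×(1+i).)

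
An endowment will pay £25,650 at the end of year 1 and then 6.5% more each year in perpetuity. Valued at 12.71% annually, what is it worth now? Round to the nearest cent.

£413,043.48

PV = PMT / (i − g) = 25650 / (0.1271 − 0.065) = 25650 / 0.062100 = 413,043.4783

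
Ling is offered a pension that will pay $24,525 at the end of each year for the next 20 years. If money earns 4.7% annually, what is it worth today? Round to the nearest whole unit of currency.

Annuity factor a(20|0.047) = 12.785407; PV = 24525 × 12.785407 = 313,562.1000

$313,562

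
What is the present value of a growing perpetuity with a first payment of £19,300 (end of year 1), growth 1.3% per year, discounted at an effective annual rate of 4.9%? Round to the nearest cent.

£536,111.11

PV = PMT / (i − g) = 19300 / (0.049 − 0.013) = 19300 / 0.036000 = 536,111.1111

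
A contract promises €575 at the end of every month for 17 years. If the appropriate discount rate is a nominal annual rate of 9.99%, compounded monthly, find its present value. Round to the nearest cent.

€56,340.65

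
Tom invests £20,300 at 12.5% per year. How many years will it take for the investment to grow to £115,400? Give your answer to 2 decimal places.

14.75 years

n = ln(115400/20300) / ln(1+0.125) = ln(5.68473) / 0.117783 = 14.7541 years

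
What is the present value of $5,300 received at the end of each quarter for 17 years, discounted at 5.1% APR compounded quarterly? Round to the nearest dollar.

$240,051

i = 0.051/4 = 0.01275 per quarter; n = 17·4 = 68.
PV = 5300 × [1 − (1+0.01275)^(−68)] / 0.01275 = 5300 × 45.292579 = 240,050.6705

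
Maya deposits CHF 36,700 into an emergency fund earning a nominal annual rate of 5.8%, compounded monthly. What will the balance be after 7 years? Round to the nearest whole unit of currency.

With 12 periods per year: i = 0.00483333, n = 84.
FV = PV·(1+i)^n = 36,700 × 1.499335 = 55,025.6114

CHF 55,026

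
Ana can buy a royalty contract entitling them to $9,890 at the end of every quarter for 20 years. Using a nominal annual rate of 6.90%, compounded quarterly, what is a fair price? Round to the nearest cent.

$427,387.63

With 4 periods per year: i = 0.01725, n = 80.
Annuity factor a(80|0.01725) = 43.214118; PV = 9890 × 43.214118 = 427,387.6312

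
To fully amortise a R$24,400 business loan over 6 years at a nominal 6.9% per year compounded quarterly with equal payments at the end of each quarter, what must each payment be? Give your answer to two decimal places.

R$1,250.22

Periodic rate i = 0.069/4 = 0.01725; n = 6 × 4 = 24 periods.
PMT = 24400 / ( [1 − (1+0.01725)^(−24)] / 0.01725 ) = 24400 / 19.516606 = 1,250.2174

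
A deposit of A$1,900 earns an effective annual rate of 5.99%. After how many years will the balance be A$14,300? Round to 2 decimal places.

n = ln(14300/1900) / ln(1+0.0599) = ln(7.52632) / 0.058175 = 34.6957 years

34.70 years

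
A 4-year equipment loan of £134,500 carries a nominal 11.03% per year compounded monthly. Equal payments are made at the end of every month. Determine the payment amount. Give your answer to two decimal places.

i = 0.1103/12 = 0.00919167 per month; n = 4·12 = 48.
Annuity-PV factor = 38.669620; PMT = 134500 / 38.669620 = 3,478.1826

£3,478.18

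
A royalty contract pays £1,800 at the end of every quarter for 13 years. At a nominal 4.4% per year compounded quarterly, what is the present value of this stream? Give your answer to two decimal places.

£70,991.84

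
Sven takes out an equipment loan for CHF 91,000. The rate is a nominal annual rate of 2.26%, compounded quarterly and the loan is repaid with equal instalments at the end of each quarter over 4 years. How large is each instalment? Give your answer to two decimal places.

CHF 5,964.49

With 4 periods per year: i = 0.00565, n = 16.
PMT = 91000 / ( [1 − (1+0.00565)^(−16)] / 0.00565 ) = 91000 / 15.256965 = 5,964.4889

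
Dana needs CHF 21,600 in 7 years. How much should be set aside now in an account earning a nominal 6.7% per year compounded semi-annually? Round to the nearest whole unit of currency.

CHF 13,618

Periodic rate i = 0.067/2 = 0.0335; n = 7 × 2 = 14 periods.
PV = 21,600 / (1 + 0.0335)^14 = 21,600 / 1.586159 = 13,617.8021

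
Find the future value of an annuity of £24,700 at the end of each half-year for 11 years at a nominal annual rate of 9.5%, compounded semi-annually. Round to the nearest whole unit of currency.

With 2 periods per year: i = 0.0475, n = 22.
FV = PMT · [(1+i)^n − 1] / i = 24700 · 37.385334 = 923,417.7436

£923,418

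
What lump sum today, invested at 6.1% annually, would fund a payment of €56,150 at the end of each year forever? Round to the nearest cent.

€920,491.80

PV = C/r = 56150/0.061 = 920,491.8033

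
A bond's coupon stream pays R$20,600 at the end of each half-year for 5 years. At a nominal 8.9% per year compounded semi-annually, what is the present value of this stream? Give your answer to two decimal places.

Periodic rate i = 0.089/2 = 0.0445; n = 5 × 2 = 10 periods.
Annuity factor a(10|0.0445) = 7.932207; PV = 20600 × 7.932207 = 163,403.4593

R$163,403.46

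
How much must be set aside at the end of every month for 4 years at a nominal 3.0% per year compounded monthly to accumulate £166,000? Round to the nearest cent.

£3,259.30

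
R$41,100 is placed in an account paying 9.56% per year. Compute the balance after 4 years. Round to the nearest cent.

R$59,217.48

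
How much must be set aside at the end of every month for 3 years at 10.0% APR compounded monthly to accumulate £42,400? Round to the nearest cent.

Periodic rate i = 0.1/12 = 0.00833333; n = 3 × 12 = 36 periods.
PMT = 42400 / ( [(1+0.00833333)^36 − 1] / 0.00833333 ) = 42400 / 41.781821 = 1,014.7954

£1,014.80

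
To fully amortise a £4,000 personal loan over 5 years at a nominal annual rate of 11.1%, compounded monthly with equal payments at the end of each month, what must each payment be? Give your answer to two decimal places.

Periodic rate i = 0.111/12 = 0.00925; n = 5 × 12 = 60 periods.
Annuity-PV factor = 45.887710; PMT = 4000 / 45.887710 = 87.1693

£87.17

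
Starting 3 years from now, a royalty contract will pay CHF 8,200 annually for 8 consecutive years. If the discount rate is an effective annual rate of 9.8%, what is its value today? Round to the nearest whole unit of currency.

CHF 36,552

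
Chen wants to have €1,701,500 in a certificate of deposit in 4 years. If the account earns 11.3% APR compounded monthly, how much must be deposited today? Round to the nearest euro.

With 12 periods per year: i = 0.00941667, n = 48.
PV = FV·(1+i)^(−n) = 1,701,500 × 0.637701 = 1,085,048.9651

€1,085,049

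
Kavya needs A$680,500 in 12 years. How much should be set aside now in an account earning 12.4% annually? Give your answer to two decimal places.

PV = 680,500 / (1 + 0.124)^12 = 680,500 / 4.066266 = 167,352.5733

A$167,352.57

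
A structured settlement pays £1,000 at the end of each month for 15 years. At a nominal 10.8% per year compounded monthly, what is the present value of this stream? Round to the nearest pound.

£88,962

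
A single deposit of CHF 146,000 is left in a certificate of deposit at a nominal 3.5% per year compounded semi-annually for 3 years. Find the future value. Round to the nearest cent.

With 2 periods per year: i = 0.0175, n = 6.
FV = PV·(1+i)^n = 146,000 × 1.109702 = 162,016.5437

CHF 162,016.54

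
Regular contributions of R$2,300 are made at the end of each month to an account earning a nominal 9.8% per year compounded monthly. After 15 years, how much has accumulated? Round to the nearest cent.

R$935,963.17

i = 0.098/12 = 0.00816667 per month; n = 15·12 = 180.
FV = PMT · [(1+i)^n − 1] / i = 2300 · 406.940508 = 935,963.1673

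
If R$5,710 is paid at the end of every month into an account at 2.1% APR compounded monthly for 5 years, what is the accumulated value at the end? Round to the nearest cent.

With 12 periods per year: i = 0.00175, n = 60.
Accumulation factor s(60|0.00175) = 63.204964; FV = 5710 × 63.204964 = 360,900.3457

R$360,900.35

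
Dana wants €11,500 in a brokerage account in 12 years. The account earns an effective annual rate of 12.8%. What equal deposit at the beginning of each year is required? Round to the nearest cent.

€402.35

FV-annuity factor × (1+i) = 28.582051; PMT = 11500 / 28.582051 = 402.3504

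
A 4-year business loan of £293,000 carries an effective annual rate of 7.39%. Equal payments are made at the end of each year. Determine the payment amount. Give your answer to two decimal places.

£87,264.67

Annuity-PV factor = 3.357602; PMT = 293000 / 3.357602 = 87,264.6722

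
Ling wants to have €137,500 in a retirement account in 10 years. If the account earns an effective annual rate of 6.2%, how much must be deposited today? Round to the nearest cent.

Discount factor = (1+0.062)^(−10) = 0.547968; PV = 137,500 × 0.547968 = 75,345.5367

€75,345.54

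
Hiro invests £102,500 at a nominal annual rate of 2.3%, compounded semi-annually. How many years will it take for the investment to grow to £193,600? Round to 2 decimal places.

Periodic rate i = 0.023/2 = 0.0115.
(1+i)^n = 193600/102500 = 1.88878, so n = ln 1.88878 / ln 1.0115 = 55.6157 half-years
= 55.6157/2 years

27.81 years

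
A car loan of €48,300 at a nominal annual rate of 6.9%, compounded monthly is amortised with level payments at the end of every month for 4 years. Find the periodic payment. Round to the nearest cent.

€1,154.36

With 12 periods per year: i = 0.00575, n = 48.
Annuity-PV factor = 41.841220; PMT = 48300 / 41.841220 = 1,154.3641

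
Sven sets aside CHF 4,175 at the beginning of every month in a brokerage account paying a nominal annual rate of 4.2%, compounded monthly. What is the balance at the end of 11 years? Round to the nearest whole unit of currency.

CHF 701,420

Periodic rate i = 0.042/12 = 0.0035; n = 11 × 12 = 132 periods.
Accumulation factor s(132|0.0035) × (1+i) = 168.004685; FV = 4175 × 168.004685 = 701,419.5598
(annuity-due: payments at period start, so ×(1+i).)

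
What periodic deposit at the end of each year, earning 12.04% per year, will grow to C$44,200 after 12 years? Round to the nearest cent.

PMT = 44200 / ( [(1+0.1204)^12 − 1] / 0.1204 ) = 44200 / 24.191909 = 1,827.0571

C$1,827.06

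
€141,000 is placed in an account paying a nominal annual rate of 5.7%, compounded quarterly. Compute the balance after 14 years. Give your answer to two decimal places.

With 4 periods per year: i = 0.01425, n = 56.
FV = PV·(1+i)^n = 141,000 × 2.208620 = 311,415.3601

€311,415.36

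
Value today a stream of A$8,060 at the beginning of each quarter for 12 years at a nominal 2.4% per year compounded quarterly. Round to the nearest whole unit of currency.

Periodic rate i = 0.024/4 = 0.006; n = 12 × 4 = 48 periods.
PV = PMT · [1 − (1+i)^(−n)] / i × (1+i) = 8060 · 41.848412 = 337,298.2022
(annuity-due: payments at period start, so ×(1+i).)

A$337,298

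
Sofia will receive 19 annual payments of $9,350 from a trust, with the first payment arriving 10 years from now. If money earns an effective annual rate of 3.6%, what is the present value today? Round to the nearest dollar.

Value one period before first payment (t=9): 9350 × [1 − (1+0.036)^(−19)] / 0.036 = 9350 × 13.591706 = 127,082.4531
PV₀ = 127,082.4531 / (1+0.036)^9 = 127,082.4531 / 1.374795 = 92,437.4147

$92,437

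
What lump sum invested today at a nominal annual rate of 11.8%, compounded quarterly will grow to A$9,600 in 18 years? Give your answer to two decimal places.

With 4 periods per year: i = 0.0295, n = 72.
Discount factor = (1+0.0295)^(−72) = 0.123283; PV = 9,600 × 0.123283 = 1,183.5155

A$1,183.52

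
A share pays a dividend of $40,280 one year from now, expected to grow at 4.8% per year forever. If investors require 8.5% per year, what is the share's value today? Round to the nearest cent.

PV = PMT / (i − g) = 40280 / (0.085 − 0.048) = 40280 / 0.037000 = 1,088,648.6486

$1,088,648.65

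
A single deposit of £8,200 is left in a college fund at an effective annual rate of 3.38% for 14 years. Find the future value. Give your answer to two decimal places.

£13,059.46

FV = 8,200 × (1 + 0.0338)^14 = 13,059.4607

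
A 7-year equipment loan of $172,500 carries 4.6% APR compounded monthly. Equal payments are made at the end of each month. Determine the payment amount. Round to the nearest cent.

i = 0.046/12 = 0.00383333 per month; n = 7·12 = 84.
Annuity-PV factor = 71.701448; PMT = 172500 / 71.701448 = 2,405.8091

$2,405.81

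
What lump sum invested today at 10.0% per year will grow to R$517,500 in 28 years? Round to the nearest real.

Discount factor = (1+0.1)^(−28) = 0.069343; PV = 517,500 × 0.069343 = 35,885.1834

R$35,885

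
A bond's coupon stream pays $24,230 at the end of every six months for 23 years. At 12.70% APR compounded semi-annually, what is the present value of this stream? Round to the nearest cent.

i = 0.127/2 = 0.0635 per half-year; n = 23·2 = 46.
Annuity factor a(46|0.0635) = 14.820558; PV = 24230 × 14.820558 = 359,102.1187

$359,102.12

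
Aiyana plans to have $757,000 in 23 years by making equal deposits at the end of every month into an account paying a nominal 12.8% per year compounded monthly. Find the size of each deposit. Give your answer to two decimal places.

$456.25

With 12 periods per year: i = 0.0106667, n = 276.
FV-annuity factor = 1659.174999; PMT = 757000 / 1659.174999 = 456.2508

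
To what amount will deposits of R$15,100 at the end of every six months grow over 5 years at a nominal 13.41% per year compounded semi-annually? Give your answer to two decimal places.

R$205,743.92

With 2 periods per year: i = 0.06705, n = 10.
Accumulation factor s(10|0.06705) = 13.625425; FV = 15100 × 13.625425 = 205,743.9185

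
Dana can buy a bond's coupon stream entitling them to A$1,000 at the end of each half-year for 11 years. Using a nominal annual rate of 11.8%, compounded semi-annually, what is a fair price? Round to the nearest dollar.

With 2 periods per year: i = 0.059, n = 22.
PV = PMT · [1 − (1+i)^(−n)] / i = 1000 · 12.146990 = 12,146.9899

A$12,147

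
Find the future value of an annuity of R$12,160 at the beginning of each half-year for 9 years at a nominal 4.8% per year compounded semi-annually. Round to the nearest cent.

i = 0.048/2 = 0.024 per half-year; n = 9·2 = 18.
Accumulation factor s(18|0.024) × (1+i) = 22.719810; FV = 12160 × 22.719810 = 276,272.8865
Payments are at the start of each period, so multiply by (1+i).

R$276,272.89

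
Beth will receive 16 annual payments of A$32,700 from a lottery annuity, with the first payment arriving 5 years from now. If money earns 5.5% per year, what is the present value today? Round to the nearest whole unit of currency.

A$276,159

PV at t=4 (ordinary 16-year annuity): 32700 × a(16|0.055) = 32700 × 10.462162 = 342,112.6984
PV₀ = 342,112.6984 / (1+0.055)^4 = 342,112.6984 / 1.238825 = 276,159.0983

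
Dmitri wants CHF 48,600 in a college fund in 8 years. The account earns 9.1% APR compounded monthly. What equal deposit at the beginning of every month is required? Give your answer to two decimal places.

CHF 343.37

i = 0.091/12 = 0.00758333 per month; n = 8·12 = 96.
FV-annuity factor × (1+i) = 141.538397; PMT = 48600 / 141.538397 = 343.3697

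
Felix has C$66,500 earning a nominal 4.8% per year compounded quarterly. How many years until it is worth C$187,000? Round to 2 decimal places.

21.67 years

Periodic rate i = 0.048/4 = 0.012.
n = ln(187000/66500) / ln(1+0.012) = ln(2.81203) / 0.011929 = 86.6748 quarters
= 86.6748/4 years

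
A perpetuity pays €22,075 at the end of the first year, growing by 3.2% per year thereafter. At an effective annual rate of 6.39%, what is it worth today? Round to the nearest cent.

PV = D₁/(r − g) = 22075/(0.0639 − 0.032) = 692,006.2696

€692,006.27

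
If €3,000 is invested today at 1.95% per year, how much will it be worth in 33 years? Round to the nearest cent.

€5,674.14

FV = PV·(1+i)^n = 3,000 × 1.891379 = 5,674.1374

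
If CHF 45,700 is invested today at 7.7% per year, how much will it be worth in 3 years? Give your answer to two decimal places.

45,700 × (1+0.077)^3 = 45,700 × 1.249244 = 57,090.4295

CHF 57,090.43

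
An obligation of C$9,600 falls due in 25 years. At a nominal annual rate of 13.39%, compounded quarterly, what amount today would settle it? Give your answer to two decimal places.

Periodic rate i = 0.1339/4 = 0.033475; n = 25 × 4 = 100 periods.
Discount factor = (1+0.033475)^(−100) = 0.037154; PV = 9,600 × 0.037154 = 356.6758

C$356.68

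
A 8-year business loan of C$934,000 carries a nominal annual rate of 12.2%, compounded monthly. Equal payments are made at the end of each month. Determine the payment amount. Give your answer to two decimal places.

C$15,282.98

With 12 periods per year: i = 0.0101667, n = 96.
Annuity-PV factor = 61.113751; PMT = 934000 / 61.113751 = 15,282.9761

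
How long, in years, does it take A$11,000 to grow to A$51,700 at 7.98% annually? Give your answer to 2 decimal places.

n = ln(51700/11000) / ln(1+0.0798) = ln(4.70000) / 0.076776 = 20.1569 years

20.16 years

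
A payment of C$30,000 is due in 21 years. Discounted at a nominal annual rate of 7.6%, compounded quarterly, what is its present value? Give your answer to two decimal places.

C$6,172.91

With 4 periods per year: i = 0.019, n = 84.
PV = 30,000 / (1 + 0.019)^84 = 30,000 / 4.859946 = 6,172.9079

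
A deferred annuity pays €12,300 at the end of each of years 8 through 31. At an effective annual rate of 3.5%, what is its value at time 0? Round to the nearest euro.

Value one period before first payment (t=7): 12300 × [1 − (1+0.035)^(−24)] / 0.035 = 12300 × 16.058368 = 197,517.9215
Discount back 7 years: 197,517.9215 × (1+0.035)^(−7) = 197,517.9215 × 0.785991 = 155,247.3009

€155,247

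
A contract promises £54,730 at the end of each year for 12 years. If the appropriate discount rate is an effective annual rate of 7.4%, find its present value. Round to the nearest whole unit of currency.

£425,585

Annuity factor a(12|0.074) = 7.776090; PV = 54730 × 7.776090 = 425,585.4093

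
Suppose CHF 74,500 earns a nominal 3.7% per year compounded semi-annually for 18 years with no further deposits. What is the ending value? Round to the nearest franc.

CHF 144,130

Periodic rate i = 0.037/2 = 0.0185; n = 18 × 2 = 36 periods.
74,500 × (1+0.0185)^36 = 74,500 × 1.934627 = 144,129.6967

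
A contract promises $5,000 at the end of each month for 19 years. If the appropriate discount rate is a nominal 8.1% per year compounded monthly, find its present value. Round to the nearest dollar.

With 12 periods per year: i = 0.00675, n = 228.
PV = PMT · [1 − (1+i)^(−n)] / i = 5000 · 116.191391 = 580,956.9560

$580,957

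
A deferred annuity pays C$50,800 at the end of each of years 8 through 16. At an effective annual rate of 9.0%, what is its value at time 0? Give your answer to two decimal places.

C$166,603.95

PV at t=7 (ordinary 9-year annuity): 50800 × a(9|0.09) = 50800 × 5.995247 = 304,558.5422
PV₀ = 304,558.5422 / (1+0.09)^7 = 304,558.5422 / 1.828039 = 166,603.9522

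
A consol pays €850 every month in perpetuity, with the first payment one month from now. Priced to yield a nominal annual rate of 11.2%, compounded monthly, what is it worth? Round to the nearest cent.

Periodic rate i = 0.112/12 = 0.00933333.
PV = PMT / i = 850 / 0.00933333 = 91,071.4286

€91,071.43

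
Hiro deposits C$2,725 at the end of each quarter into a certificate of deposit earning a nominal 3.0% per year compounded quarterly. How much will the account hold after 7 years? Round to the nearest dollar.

C$84,552

i = 0.03/4 = 0.0075 per quarter; n = 7·4 = 28.
FV = PMT · [(1+i)^n − 1] / i = 2725 · 31.028233 = 84,551.9350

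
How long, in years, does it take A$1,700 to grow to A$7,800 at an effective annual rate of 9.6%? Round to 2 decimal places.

16.62 years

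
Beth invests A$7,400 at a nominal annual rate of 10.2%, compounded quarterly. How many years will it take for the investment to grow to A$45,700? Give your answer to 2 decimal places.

18.08 years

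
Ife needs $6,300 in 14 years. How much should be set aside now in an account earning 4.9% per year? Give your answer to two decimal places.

Discount factor = (1+0.049)^(−14) = 0.511851; PV = 6,300 × 0.511851 = 3,224.6584

$3,224.66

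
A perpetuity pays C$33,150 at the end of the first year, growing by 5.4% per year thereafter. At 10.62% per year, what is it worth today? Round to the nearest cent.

PV = D₁/(r − g) = 33150/(0.1062 − 0.054) = 635,057.4713

C$635,057.47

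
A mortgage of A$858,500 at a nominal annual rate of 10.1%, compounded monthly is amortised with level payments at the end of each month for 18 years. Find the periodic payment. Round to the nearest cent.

Periodic rate i = 0.101/12 = 0.00841667; n = 18 × 12 = 216 periods.
Annuity-PV factor = 99.375444; PMT = 858500 / 99.375444 = 8,638.9551

A$8,638.96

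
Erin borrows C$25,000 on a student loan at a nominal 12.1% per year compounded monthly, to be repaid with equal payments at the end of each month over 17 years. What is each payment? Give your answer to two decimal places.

C$289.47

With 12 periods per year: i = 0.0100833, n = 204.
Annuity-PV factor = 86.364235; PMT = 25000 / 86.364235 = 289.4717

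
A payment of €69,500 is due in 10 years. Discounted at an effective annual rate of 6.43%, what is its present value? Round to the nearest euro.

€37,269

Discount factor = (1+0.0643)^(−10) = 0.536240; PV = 69,500 × 0.536240 = 37,268.6948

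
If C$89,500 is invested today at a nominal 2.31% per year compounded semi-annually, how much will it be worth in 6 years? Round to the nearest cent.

C$102,723.85

With 2 periods per year: i = 0.01155, n = 12.
FV = 89,500 × (1 + 0.01155)^12 = 102,723.8501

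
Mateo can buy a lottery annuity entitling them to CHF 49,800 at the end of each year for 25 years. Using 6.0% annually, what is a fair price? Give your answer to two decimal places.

CHF 636,611.14

Annuity factor a(25|0.06) = 12.783356; PV = 49800 × 12.783356 = 636,611.1367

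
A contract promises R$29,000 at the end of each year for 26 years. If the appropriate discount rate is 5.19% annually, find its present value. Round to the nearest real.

R$408,835

PV = 29000 × [1 − (1+0.0519)^(−26)] / 0.0519 = 29000 × 14.097748 = 408,834.6961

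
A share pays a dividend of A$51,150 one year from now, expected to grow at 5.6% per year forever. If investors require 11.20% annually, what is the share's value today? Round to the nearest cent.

PV = PMT / (i − g) = 51150 / (0.112 − 0.056) = 51150 / 0.056000 = 913,392.8571

A$913,392.86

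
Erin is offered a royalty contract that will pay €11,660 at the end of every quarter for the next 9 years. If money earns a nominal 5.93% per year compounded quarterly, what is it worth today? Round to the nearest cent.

€323,465.36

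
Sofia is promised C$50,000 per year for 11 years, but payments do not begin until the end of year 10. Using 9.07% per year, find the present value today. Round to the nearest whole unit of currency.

C$155,248

Value one period before first payment (t=9): 50000 × [1 − (1+0.0907)^(−11)] / 0.0907 = 50000 × 6.782737 = 339,136.8510
PV₀ = 339,136.8510 / (1+0.0907)^9 = 339,136.8510 / 2.184479 = 155,248.4115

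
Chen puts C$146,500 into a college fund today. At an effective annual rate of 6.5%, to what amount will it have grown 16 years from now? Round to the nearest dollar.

C$401,265

FV = PV·(1+i)^n = 146,500 × 2.739011 = 401,265.0634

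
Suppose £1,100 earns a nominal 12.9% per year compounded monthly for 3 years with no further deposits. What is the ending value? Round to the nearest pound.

Periodic rate i = 0.129/12 = 0.01075; n = 3 × 12 = 36 periods.
FV = 1,100 × (1 + 0.01075)^36 = 1,616.4701

£1,616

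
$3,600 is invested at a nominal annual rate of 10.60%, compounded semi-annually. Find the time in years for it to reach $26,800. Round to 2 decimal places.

19.44 years

Periodic rate i = 0.106/2 = 0.053.
(1+i)^n = 26800/3600 = 7.44444, so n = ln 7.44444 / ln 1.053 = 38.8719 half-years
= 38.8719/2 years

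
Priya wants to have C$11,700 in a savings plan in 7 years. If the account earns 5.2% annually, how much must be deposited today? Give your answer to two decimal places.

C$8,204.95

PV = FV·(1+i)^(−n) = 11,700 × 0.701277 = 8,204.9452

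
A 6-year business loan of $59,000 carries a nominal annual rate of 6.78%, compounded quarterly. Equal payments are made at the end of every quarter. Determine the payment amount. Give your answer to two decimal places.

i = 0.0678/4 = 0.01695 per quarter; n = 6·4 = 24.
PMT = 59000 / ( [1 − (1+0.01695)^(−24)] / 0.01695 ) = 59000 / 19.584015 = 3,012.6611

$3,012.66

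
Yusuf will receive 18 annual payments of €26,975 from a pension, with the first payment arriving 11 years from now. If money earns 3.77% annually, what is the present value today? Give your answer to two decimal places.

PV at t=10 (ordinary 18-year annuity): 26975 × a(18|0.0377) = 26975 × 12.899275 = 347,957.9531
Discount back 10 years: 347,957.9531 × (1+0.0377)^(−10) = 347,957.9531 × 0.690688 = 240,330.3395

€240,330.34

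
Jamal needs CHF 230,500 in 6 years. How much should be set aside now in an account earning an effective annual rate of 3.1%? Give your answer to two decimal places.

CHF 191,919.43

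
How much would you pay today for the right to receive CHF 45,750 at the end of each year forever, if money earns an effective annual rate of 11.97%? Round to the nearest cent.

CHF 382,205.51

PV = C/r = 45750/0.1197 = 382,205.5138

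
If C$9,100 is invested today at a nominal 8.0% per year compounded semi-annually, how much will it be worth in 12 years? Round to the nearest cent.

C$23,326.07

i = 0.08/2 = 0.04 per half-year; n = 12·2 = 24.
FV = PV·(1+i)^n = 9,100 × 2.563304 = 23,326.0679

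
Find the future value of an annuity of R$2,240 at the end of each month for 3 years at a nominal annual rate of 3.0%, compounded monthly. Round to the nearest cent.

With 12 periods per year: i = 0.0025, n = 36.
FV = PMT · [(1+i)^n − 1] / i = 2240 · 37.620560 = 84,270.0551

R$84,270.06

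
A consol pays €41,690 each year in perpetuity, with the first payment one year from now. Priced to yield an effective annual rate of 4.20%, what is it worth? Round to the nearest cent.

PV = C/r = 41690/0.042 = 992,619.0476

€992,619.05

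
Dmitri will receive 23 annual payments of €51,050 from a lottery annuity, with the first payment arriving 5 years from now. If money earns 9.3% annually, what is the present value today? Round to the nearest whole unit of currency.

€334,873

Value one period before first payment (t=4): 51050 × [1 − (1+0.093)^(−23)] / 0.093 = 51050 × 9.361925 = 477,926.2476
Discount back 4 years: 477,926.2476 × (1+0.093)^(−4) = 477,926.2476 × 0.700679 = 334,873.0786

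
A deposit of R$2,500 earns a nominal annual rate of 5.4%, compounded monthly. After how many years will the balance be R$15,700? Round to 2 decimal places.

34.10 years

Periodic rate i = 0.054/12 = 0.0045.
n = ln(15700/2500) / ln(1+0.0045) = ln(6.28000) / 0.004490 = 409.2224 months
= 409.2224/12 years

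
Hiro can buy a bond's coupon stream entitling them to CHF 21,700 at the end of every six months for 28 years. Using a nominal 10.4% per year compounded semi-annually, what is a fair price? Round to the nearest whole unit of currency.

CHF 392,897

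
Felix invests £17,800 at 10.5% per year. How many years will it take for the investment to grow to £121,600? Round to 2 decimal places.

n = ln(121600/17800) / ln(1+0.105) = ln(6.83146) / 0.099845 = 19.2452 years

19.25 years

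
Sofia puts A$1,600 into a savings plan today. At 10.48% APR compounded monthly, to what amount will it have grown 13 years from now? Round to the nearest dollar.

A$6,212

With 12 periods per year: i = 0.00873333, n = 156.
1,600 × (1+0.00873333)^156 = 1,600 × 3.882523 = 6,212.0372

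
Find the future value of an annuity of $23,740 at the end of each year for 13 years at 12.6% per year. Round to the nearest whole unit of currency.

$692,858

FV = 23740 × [(1+0.126)^13 − 1] / 0.126 = 23740 × 29.185250 = 692,857.8291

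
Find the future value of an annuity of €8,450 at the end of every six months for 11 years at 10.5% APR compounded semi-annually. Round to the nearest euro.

€335,164

i = 0.105/2 = 0.0525 per half-year; n = 11·2 = 22.
Accumulation factor s(22|0.0525) = 39.664397; FV = 8450 × 39.664397 = 335,164.1574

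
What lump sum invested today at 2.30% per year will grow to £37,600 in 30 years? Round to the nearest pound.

PV = 37,600 / (1 + 0.023)^30 = 37,600 / 1.978195 = 19,007.2302

£19,007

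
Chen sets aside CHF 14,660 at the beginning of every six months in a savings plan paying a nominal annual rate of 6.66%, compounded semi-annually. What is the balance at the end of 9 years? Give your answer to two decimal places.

Periodic rate i = 0.0666/2 = 0.0333; n = 9 × 2 = 18 periods.
FV = PMT · [(1+i)^n − 1] / i × (1+i) = 14660 · 24.927421 = 365,435.9948
(annuity-due: payments at period start, so ×(1+i).)

CHF 365,435.99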